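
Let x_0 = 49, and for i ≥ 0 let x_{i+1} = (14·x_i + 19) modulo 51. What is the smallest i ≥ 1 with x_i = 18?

Computing terms: x_0 = 49; x_1 = 42; x_2 = 46; x_3 = 0; x_4 = 19; x_5 = 30; x_6 = 31; x_7 = 45; x_8 = 37; x_9 = 27; x_{10} = 40; x_{11} = 18; x_{12} = 16; x_{13} = 39; x_{14} = 4; x_{15} = 24; x_{16} = 49.
The sequence repeats with period 16.
The value 18 first appears (with i ≥ 1) at x_{11}.

11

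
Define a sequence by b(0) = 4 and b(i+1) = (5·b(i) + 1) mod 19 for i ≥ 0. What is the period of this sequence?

b(0) = 4,  b(1) = 2,  b(2) = 11,  b(3) = 18,  b(4) = 15,  b(5) = 0,  b(6) = 1,  b(7) = 6,  b(8) = 12,  b(9) = 4.
The sequence repeats with period 9.

9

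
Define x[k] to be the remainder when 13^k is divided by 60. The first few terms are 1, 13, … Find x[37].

13

Computing terms: x[0] = 1, x[1] = 13, x[2] = 49, x[3] = 37, x[4] = 1.
The sequence repeats with period 4.
So x[37] = x[0 + ((37-0) mod 4)] = x[1] = 13.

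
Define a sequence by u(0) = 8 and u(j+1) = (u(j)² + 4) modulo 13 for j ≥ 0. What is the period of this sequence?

We have u(0) = 8; u(1) = 3; u(2) = 0; u(3) = 4; u(4) = 7; u(5) = 1; u(6) = 5; u(7) = 3.
Since u(7) = u(1) = 3, the sequence is eventually periodic: after a pre-period of length 1 it cycles with period 6.

6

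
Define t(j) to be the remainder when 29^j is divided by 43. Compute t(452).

10

t(1) = 29, t(2) = 24, t(3) = 8, t(4) = 17, t(5) = 20, t(6) = 21, t(7) = 7, t(8) = 31, t(9) = 39, t(10) = 13, t(11) = 33, t(12) = 11, t(13) = 18, t(14) = 6, t(15) = 2, t(16) = 15, t(17) = 5, t(18) = 16, t(19) = 34, t(20) = 40, t(21) = 42, t(22) = 14, t(23) = 19, t(24) = 35, t(25) = 26, t(26) = 23, t(27) = 22, t(28) = 36, t(29) = 12, t(30) = 4, t(31) = 30, t(32) = 10, t(33) = 32, t(34) = 25, t(35) = 37, t(36) = 41, t(37) = 28, t(38) = 38, t(39) = 27, t(40) = 9, t(41) = 3, t(42) = 1, t(43) = 29.
The sequence repeats with period 42.
So t(452) = t(1 + ((452-1) mod 42)) = t(32) = 10.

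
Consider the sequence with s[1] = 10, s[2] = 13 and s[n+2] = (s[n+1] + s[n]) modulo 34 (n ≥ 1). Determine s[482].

s[1] = 10,  s[2] = 13,  s[3] = 23,  s[4] = 2,  s[5] = 25,  s[6] = 27,  s[7] = 18,  s[8] = 11,  s[9] = 29,  s[10] = 6,  s[11] = 1,  s[12] = 7,  s[13] = 8,  s[14] = 15,  s[15] = 23,  s[16] = 4,  s[17] = 27,  s[18] = 31,  s[19] = 24,  s[20] = 21,  s[21] = 11,  s[22] = 32,  s[23] = 9,  s[24] = 7,  s[25] = 16,  s[26] = 23,  s[27] = 5,  s[28] = 28,  s[29] = 33,  s[30] = 27,  s[31] = 26,  s[32] = 19,  s[33] = 11,  s[34] = 30,  s[35] = 7,  s[36] = 3,  s[37] = 10,  s[38] = 13.
Since (s[37], s[38]) = (s[1], s[2]) = (10, 13) (two consecutive terms determine the rest), the sequence is periodic with period 36.
(482 - 1) mod 36 = 13, so s[482] = s[14] = 15.

15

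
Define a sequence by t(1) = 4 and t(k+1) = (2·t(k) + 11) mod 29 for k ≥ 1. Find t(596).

t(1) = 4; t(2) = 19; t(3) = 20; t(4) = 22; t(5) = 26; t(6) = 5; t(7) = 21; t(8) = 24; t(9) = 1; t(10) = 13; t(11) = 8; t(12) = 27; t(13) = 7; t(14) = 25; t(15) = 3; t(16) = 17; t(17) = 16; t(18) = 14; t(19) = 10; t(20) = 2; t(21) = 15; t(22) = 12; t(23) = 6; t(24) = 23; t(25) = 28; t(26) = 9; t(27) = 0; t(28) = 11; t(29) = 4.
The sequence repeats with period 28.
(596 - 1) mod 28 = 7, so t(596) = t(8) = 24.

24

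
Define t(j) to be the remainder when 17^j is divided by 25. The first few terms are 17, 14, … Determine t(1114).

4

t(1) = 17; t(2) = 14; t(3) = 13; t(4) = 21; t(5) = 7; t(6) = 19; t(7) = 23; t(8) = 16; t(9) = 22; t(10) = 24; t(11) = 8; t(12) = 11; t(13) = 12; t(14) = 4; t(15) = 18; t(16) = 6; t(17) = 2; t(18) = 9; t(19) = 3; t(20) = 1; t(21) = 17.
Since t(21) = t(1) = 17, the sequence is periodic with period 20.
(1114 - 1) mod 20 = 13, so t(1114) = t(14) = 4.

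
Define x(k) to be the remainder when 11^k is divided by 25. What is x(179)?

16

x(1) = 11; x(2) = 21; x(3) = 6; x(4) = 16; x(5) = 1; x(6) = 11.
Since x(6) = x(1) = 11, the sequence is periodic with period 5.
So x(179) = x(1 + ((179-1) mod 5)) = x(4) = 16.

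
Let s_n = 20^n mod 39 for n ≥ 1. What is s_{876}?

1

s_1 = 20, s_2 = 10, s_3 = 5, s_4 = 22, s_5 = 11, s_6 = 25, s_7 = 32, s_8 = 16, s_9 = 8, s_{10} = 4, s_{11} = 2, s_{12} = 1, s_{13} = 20.
Since s_{13} = s_1 = 20, the sequence is periodic with period 12.
(876 - 1) mod 12 = 11, so s_{876} = s_{12} = 1.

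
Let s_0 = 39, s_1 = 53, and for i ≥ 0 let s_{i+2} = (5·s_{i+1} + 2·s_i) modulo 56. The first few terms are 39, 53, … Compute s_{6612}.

31

s_0 = 39, s_1 = 53, s_2 = 7, s_3 = 29, s_4 = 47, s_5 = 13, s_6 = 47, s_7 = 37, s_8 = 55, s_9 = 13, s_{10} = 7, s_{11} = 5, s_{12} = 39, s_{13} = 37, s_{14} = 39, s_{15} = 45, s_{16} = 23, s_{17} = 37, s_{18} = 7, s_{19} = 53, s_{20} = 55, s_{21} = 45, s_{22} = 55, s_{23} = 29, s_{24} = 31, s_{25} = 45, s_{26} = 7, s_{27} = 13, s_{28} = 23, s_{29} = 29, s_{30} = 23, s_{31} = 5, s_{32} = 15, s_{33} = 29, s_{34} = 7, s_{35} = 37, s_{36} = 31, s_{37} = 5, s_{38} = 31, s_{39} = 53, s_{40} = 47, s_{41} = 5, s_{42} = 7, s_{43} = 45, s_{44} = 15, s_{45} = 53, s_{46} = 15, s_{47} = 13, s_{48} = 39, s_{49} = 53.
Since (s_{48}, s_{49}) = (s_0, s_1) = (39, 53) (two consecutive terms determine the rest), the sequence is periodic with period 48.
So s_{6612} = s_{0 + ((6612-0) mod 48)} = s_{36} = 31.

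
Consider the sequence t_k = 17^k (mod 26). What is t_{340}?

9

Listing terms: t_1 = 17,  t_2 = 3,  t_3 = 25,  t_4 = 9,  t_5 = 23,  t_6 = 1,  t_7 = 17.
Since t_7 = t_1 = 17, the sequence is periodic with period 6.
(340 - 1) mod 6 = 3, so t_{340} = t_4 = 9.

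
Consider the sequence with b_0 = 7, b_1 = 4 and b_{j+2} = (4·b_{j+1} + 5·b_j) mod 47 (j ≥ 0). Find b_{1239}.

b_0 = 7, b_1 = 4, b_2 = 4, b_3 = 36, b_4 = 23, b_5 = 37, b_6 = 28, b_7 = 15, b_8 = 12, b_9 = 29, b_{10} = 35, b_{11} = 3, b_{12} = 46, b_{13} = 11, b_{14} = 39, b_{15} = 23, b_{16} = 5, b_{17} = 41, b_{18} = 1, b_{19} = 21, b_{20} = 42, b_{21} = 38, b_{22} = 33, b_{23} = 40, b_{24} = 43, b_{25} = 43, b_{26} = 11, b_{27} = 24, b_{28} = 10, b_{29} = 19, b_{30} = 32, b_{31} = 35, b_{32} = 18, b_{33} = 12, b_{34} = 44, b_{35} = 1, b_{36} = 36, b_{37} = 8, b_{38} = 24, b_{39} = 42, b_{40} = 6, b_{41} = 46, b_{42} = 26, b_{43} = 5, b_{44} = 9, b_{45} = 14, b_{46} = 7, b_{47} = 4.
The sequence repeats with period 46.
So b_{1239} = b_{0 + ((1239-0) mod 46)} = b_{43} = 5.

5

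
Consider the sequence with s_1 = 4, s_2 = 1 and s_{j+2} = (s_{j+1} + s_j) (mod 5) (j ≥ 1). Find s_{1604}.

Listing terms: s_1 = 4,  s_2 = 1,  s_3 = 0,  s_4 = 1,  s_5 = 1,  s_6 = 2,  s_7 = 3,  s_8 = 0,  s_9 = 3,  s_{10} = 3,  s_{11} = 1,  s_{12} = 4,  s_{13} = 0,  s_{14} = 4,  s_{15} = 4,  s_{16} = 3,  s_{17} = 2,  s_{18} = 0,  s_{19} = 2,  s_{20} = 2,  s_{21} = 4,  s_{22} = 1.
The sequence repeats with period 20.
(1604 - 1) mod 20 = 3, so s_{1604} = s_4 = 1.

1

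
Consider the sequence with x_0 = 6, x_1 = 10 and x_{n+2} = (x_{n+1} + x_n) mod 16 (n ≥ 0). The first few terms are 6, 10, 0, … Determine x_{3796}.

Computing terms: x_0 = 6; x_1 = 10; x_2 = 0; x_3 = 10; x_4 = 10; x_5 = 4; x_6 = 14; x_7 = 2; x_8 = 0; x_9 = 2; x_{10} = 2; x_{11} = 4; x_{12} = 6; x_{13} = 10.
The sequence repeats with period 12.
(3796 - 0) mod 12 = 4, so x_{3796} = x_4 = 10.

10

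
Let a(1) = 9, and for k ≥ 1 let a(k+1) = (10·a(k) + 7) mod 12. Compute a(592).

9

We have a(1) = 9, a(2) = 1, a(3) = 5, a(4) = 9.
The sequence repeats with period 3.
So a(592) = a(1 + ((592-1) mod 3)) = a(1) = 9.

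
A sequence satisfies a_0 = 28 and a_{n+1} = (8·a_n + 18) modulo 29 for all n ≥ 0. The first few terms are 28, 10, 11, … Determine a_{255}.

19

We have a_0 = 28; a_1 = 10; a_2 = 11; a_3 = 19; a_4 = 25; a_5 = 15; a_6 = 22; a_7 = 20; a_8 = 4; a_9 = 21; a_{10} = 12; a_{11} = 27; a_{12} = 2; a_{13} = 5; a_{14} = 0; a_{15} = 18; a_{16} = 17; a_{17} = 9; a_{18} = 3; a_{19} = 13; a_{20} = 6; a_{21} = 8; a_{22} = 24; a_{23} = 7; a_{24} = 16; a_{25} = 1; a_{26} = 26; a_{27} = 23; a_{28} = 28.
The sequence repeats with period 28.
So a_{255} = a_{0 + ((255-0) mod 28)} = a_3 = 19.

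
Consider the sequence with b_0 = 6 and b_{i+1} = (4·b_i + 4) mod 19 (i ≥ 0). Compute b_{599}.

3

We have b_0 = 6,  b_1 = 9,  b_2 = 2,  b_3 = 12,  b_4 = 14,  b_5 = 3,  b_6 = 16,  b_7 = 11,  b_8 = 10,  b_9 = 6.
Since b_9 = b_0 = 6, the sequence is periodic with period 9.
(599 - 0) mod 9 = 5, so b_{599} = b_5 = 3.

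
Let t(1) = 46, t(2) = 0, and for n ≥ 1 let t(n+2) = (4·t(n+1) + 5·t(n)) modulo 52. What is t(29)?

Computing terms: t(1) = 46, t(2) = 0, t(3) = 22, t(4) = 36, t(5) = 46, t(6) = 0.
The sequence repeats with period 4.
So t(29) = t(1 + ((29-1) mod 4)) = t(1) = 46.

46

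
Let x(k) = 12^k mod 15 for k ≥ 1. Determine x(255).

We have x(1) = 12, x(2) = 9, x(3) = 3, x(4) = 6, x(5) = 12.
The sequence repeats with period 4.
(255 - 1) mod 4 = 2, so x(255) = x(3) = 3.

3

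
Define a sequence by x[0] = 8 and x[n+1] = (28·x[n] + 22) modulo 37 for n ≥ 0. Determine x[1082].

28

We have x[0] = 8; x[1] = 24; x[2] = 28; x[3] = 29; x[4] = 20; x[5] = 27; x[6] = 1; x[7] = 13; x[8] = 16; x[9] = 26; x[10] = 10; x[11] = 6; x[12] = 5; x[13] = 14; x[14] = 7; x[15] = 33; x[16] = 21; x[17] = 18; x[18] = 8.
Since x[18] = x[0] = 8, the sequence is periodic with period 18.
So x[1082] = x[0 + ((1082-0) mod 18)] = x[2] = 28.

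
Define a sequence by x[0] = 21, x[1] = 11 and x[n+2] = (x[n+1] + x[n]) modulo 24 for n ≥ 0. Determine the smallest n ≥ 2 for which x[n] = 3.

4

Listing terms: x[0] = 21; x[1] = 11; x[2] = 8; x[3] = 19; x[4] = 3; x[5] = 22; x[6] = 1; x[7] = 23; x[8] = 0; x[9] = 23; x[10] = 23; x[11] = 22; x[12] = 21; x[13] = 19; x[14] = 16; x[15] = 11; x[16] = 3; x[17] = 14; x[18] = 17; x[19] = 7; x[20] = 0; x[21] = 7; x[22] = 7; x[23] = 14; x[24] = 21; x[25] = 11.
Since (x[24], x[25]) = (x[0], x[1]) = (21, 11) (two consecutive terms determine the rest), the sequence is periodic with period 24.
The value 3 first appears (with n ≥ 2) at x[4].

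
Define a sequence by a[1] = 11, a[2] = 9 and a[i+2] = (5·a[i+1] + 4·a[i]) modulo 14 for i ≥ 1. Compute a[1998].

7

a[1] = 11, a[2] = 9, a[3] = 5, a[4] = 5, a[5] = 3, a[6] = 7, a[7] = 5, a[8] = 11, a[9] = 5, a[10] = 13, a[11] = 1, a[12] = 1, a[13] = 9, a[14] = 7, a[15] = 1, a[16] = 5, a[17] = 1, a[18] = 11, a[19] = 3, a[20] = 3, a[21] = 13, a[22] = 7, a[23] = 3, a[24] = 1, a[25] = 3, a[26] = 5, a[27] = 9, a[28] = 9, a[29] = 11, a[30] = 7, a[31] = 9, a[32] = 3, a[33] = 9, a[34] = 1, a[35] = 13, a[36] = 13, a[37] = 5, a[38] = 7, a[39] = 13, a[40] = 9, a[41] = 13, a[42] = 3, a[43] = 11, a[44] = 11, a[45] = 1, a[46] = 7, a[47] = 11, a[48] = 13, a[49] = 11, a[50] = 9.
Since (a[49], a[50]) = (a[1], a[2]) = (11, 9) (two consecutive terms determine the rest), the sequence is periodic with period 48.
So a[1998] = a[1 + ((1998-1) mod 48)] = a[30] = 7.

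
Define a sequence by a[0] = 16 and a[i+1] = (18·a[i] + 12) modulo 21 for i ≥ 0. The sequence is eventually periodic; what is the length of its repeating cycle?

3

Computing terms: a[0] = 16,  a[1] = 6,  a[2] = 15,  a[3] = 9,  a[4] = 6.
Since a[4] = a[1] = 6, the sequence is eventually periodic: after a pre-period of length 1 it cycles with period 3.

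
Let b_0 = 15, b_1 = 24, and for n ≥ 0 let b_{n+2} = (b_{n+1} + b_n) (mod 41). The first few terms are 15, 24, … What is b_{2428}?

Computing terms: b_0 = 15, b_1 = 24, b_2 = 39, b_3 = 22, b_4 = 20, b_5 = 1, b_6 = 21, b_7 = 22, b_8 = 2, b_9 = 24, b_{10} = 26, b_{11} = 9, b_{12} = 35, b_{13} = 3, b_{14} = 38, b_{15} = 0, b_{16} = 38, b_{17} = 38, b_{18} = 35, b_{19} = 32, b_{20} = 26, b_{21} = 17, b_{22} = 2, b_{23} = 19, b_{24} = 21, b_{25} = 40, b_{26} = 20, b_{27} = 19, b_{28} = 39, b_{29} = 17, b_{30} = 15, b_{31} = 32, b_{32} = 6, b_{33} = 38, b_{34} = 3, b_{35} = 0, b_{36} = 3, b_{37} = 3, b_{38} = 6, b_{39} = 9, b_{40} = 15, b_{41} = 24.
The sequence repeats with period 40.
(2428 - 0) mod 40 = 28, so b_{2428} = b_{28} = 39.

39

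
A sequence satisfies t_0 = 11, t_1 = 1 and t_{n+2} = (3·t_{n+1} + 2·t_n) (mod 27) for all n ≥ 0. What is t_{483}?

5

Listing terms: t_0 = 11, t_1 = 1, t_2 = 25, t_3 = 23, t_4 = 11, t_5 = 25, t_6 = 16, t_7 = 17, t_8 = 2, t_9 = 13, t_{10} = 16, t_{11} = 20, t_{12} = 11, t_{13} = 19, t_{14} = 25, t_{15} = 5, t_{16} = 11, t_{17} = 16, t_{18} = 16, t_{19} = 26, t_{20} = 2, t_{21} = 4, t_{22} = 16, t_{23} = 2, t_{24} = 11, t_{25} = 10, t_{26} = 25, t_{27} = 14, t_{28} = 11, t_{29} = 7, t_{30} = 16, t_{31} = 8, t_{32} = 2, t_{33} = 22, t_{34} = 16, t_{35} = 11, t_{36} = 11, t_{37} = 1.
Since (t_{36}, t_{37}) = (t_0, t_1) = (11, 1) (two consecutive terms determine the rest), the sequence is periodic with period 36.
(483 - 0) mod 36 = 15, so t_{483} = t_{15} = 5.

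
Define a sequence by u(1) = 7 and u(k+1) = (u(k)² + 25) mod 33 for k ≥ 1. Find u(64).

We have u(1) = 7, u(2) = 8, u(3) = 23, u(4) = 26, u(5) = 8.
Since u(5) = u(2) = 8, the sequence is eventually periodic: after a pre-period of length 1 it cycles with period 3.
For k ≥ 2, u(k) depends only on (k - 2) mod 3. (64 - 2) mod 3 = 2, so u(64) = u(4) = 26.

26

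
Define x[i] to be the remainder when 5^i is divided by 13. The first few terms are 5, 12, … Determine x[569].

5

Computing terms: x[1] = 5,  x[2] = 12,  x[3] = 8,  x[4] = 1,  x[5] = 5.
Since x[5] = x[1] = 5, the sequence is periodic with period 4.
(569 - 1) mod 4 = 0, so x[569] = x[1] = 5.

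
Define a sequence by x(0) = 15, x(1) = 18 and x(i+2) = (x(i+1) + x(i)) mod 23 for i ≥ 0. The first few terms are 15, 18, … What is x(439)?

We have x(0) = 15; x(1) = 18; x(2) = 10; x(3) = 5; x(4) = 15; x(5) = 20; x(6) = 12; x(7) = 9; x(8) = 21; x(9) = 7; x(10) = 5; x(11) = 12; x(12) = 17; x(13) = 6; x(14) = 0; x(15) = 6; x(16) = 6; x(17) = 12; x(18) = 18; x(19) = 7; x(20) = 2; x(21) = 9; x(22) = 11; x(23) = 20; x(24) = 8; x(25) = 5; x(26) = 13; x(27) = 18; x(28) = 8; x(29) = 3; x(30) = 11; x(31) = 14; x(32) = 2; x(33) = 16; x(34) = 18; x(35) = 11; x(36) = 6; x(37) = 17; x(38) = 0; x(39) = 17; x(40) = 17; x(41) = 11; x(42) = 5; x(43) = 16; x(44) = 21; x(45) = 14; x(46) = 12; x(47) = 3; x(48) = 15; x(49) = 18.
The sequence repeats with period 48.
(439 - 0) mod 48 = 7, so x(439) = x(7) = 9.

9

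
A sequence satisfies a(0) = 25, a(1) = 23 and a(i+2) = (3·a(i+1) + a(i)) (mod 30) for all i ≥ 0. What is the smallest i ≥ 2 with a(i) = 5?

Computing terms: a(0) = 25; a(1) = 23; a(2) = 4; a(3) = 5; a(4) = 19; a(5) = 2; a(6) = 25; a(7) = 17; a(8) = 16; a(9) = 5; a(10) = 1; a(11) = 8; a(12) = 25; a(13) = 23.
Since (a(12), a(13)) = (a(0), a(1)) = (25, 23) (two consecutive terms determine the rest), the sequence is periodic with period 12.
The value 5 first appears (with i ≥ 2) at a(3).

3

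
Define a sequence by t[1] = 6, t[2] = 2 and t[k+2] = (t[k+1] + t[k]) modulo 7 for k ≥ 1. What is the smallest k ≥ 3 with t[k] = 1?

t[1] = 6, t[2] = 2, t[3] = 1, t[4] = 3, t[5] = 4, t[6] = 0, t[7] = 4, t[8] = 4, t[9] = 1, t[10] = 5, t[11] = 6, t[12] = 4, t[13] = 3, t[14] = 0, t[15] = 3, t[16] = 3, t[17] = 6, t[18] = 2.
The sequence repeats with period 16.
The value 1 first appears (with k ≥ 3) at t[3].

3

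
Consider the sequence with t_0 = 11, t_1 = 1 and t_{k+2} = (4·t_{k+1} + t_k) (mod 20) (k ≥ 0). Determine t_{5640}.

Computing terms: t_0 = 11; t_1 = 1; t_2 = 15; t_3 = 1; t_4 = 19; t_5 = 17; t_6 = 7; t_7 = 5; t_8 = 7; t_9 = 13; t_{10} = 19; t_{11} = 9; t_{12} = 15; t_{13} = 9; t_{14} = 11; t_{15} = 13; t_{16} = 3; t_{17} = 5; t_{18} = 3; t_{19} = 17; t_{20} = 11; t_{21} = 1.
Since (t_{20}, t_{21}) = (t_0, t_1) = (11, 1) (two consecutive terms determine the rest), the sequence is periodic with period 20.
(5640 - 0) mod 20 = 0, so t_{5640} = t_0 = 11.

11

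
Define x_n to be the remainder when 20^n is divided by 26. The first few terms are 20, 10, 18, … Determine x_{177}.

x_1 = 20; x_2 = 10; x_3 = 18; x_4 = 22; x_5 = 24; x_6 = 12; x_7 = 6; x_8 = 16; x_9 = 8; x_{10} = 4; x_{11} = 2; x_{12} = 14; x_{13} = 20.
The sequence repeats with period 12.
(177 - 1) mod 12 = 8, so x_{177} = x_9 = 8.

8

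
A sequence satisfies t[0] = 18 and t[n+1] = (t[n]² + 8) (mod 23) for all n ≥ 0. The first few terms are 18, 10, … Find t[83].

Listing terms: t[0] = 18,  t[1] = 10,  t[2] = 16,  t[3] = 11,  t[4] = 14,  t[5] = 20,  t[6] = 17,  t[7] = 21,  t[8] = 12,  t[9] = 14.
Since t[9] = t[4] = 14, the sequence is eventually periodic: after a pre-period of length 4 it cycles with period 5.
For n ≥ 4, t[n] depends only on (n - 4) mod 5. (83 - 4) mod 5 = 4, so t[83] = t[8] = 12.

12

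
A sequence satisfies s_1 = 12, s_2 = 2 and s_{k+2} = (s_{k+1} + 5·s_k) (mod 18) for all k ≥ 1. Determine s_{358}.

12

We have s_1 = 12, s_2 = 2, s_3 = 8, s_4 = 0, s_5 = 4, s_6 = 4, s_7 = 6, s_8 = 8, s_9 = 2, s_{10} = 6, s_{11} = 16, s_{12} = 10, s_{13} = 0, s_{14} = 14, s_{15} = 14, s_{16} = 12, s_{17} = 10, s_{18} = 16, s_{19} = 12, s_{20} = 2.
The sequence repeats with period 18.
So s_{358} = s_{1 + ((358-1) mod 18)} = s_{16} = 12.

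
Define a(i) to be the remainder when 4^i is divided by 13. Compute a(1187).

10

We have a(1) = 4, a(2) = 3, a(3) = 12, a(4) = 9, a(5) = 10, a(6) = 1, a(7) = 4.
Since a(7) = a(1) = 4, the sequence is periodic with period 6.
(1187 - 1) mod 6 = 4, so a(1187) = a(5) = 10.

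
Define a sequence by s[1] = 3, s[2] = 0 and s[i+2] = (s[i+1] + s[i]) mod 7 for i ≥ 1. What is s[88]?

3

We have s[1] = 3, s[2] = 0, s[3] = 3, s[4] = 3, s[5] = 6, s[6] = 2, s[7] = 1, s[8] = 3, s[9] = 4, s[10] = 0, s[11] = 4, s[12] = 4, s[13] = 1, s[14] = 5, s[15] = 6, s[16] = 4, s[17] = 3, s[18] = 0.
The sequence repeats with period 16.
So s[88] = s[1 + ((88-1) mod 16)] = s[8] = 3.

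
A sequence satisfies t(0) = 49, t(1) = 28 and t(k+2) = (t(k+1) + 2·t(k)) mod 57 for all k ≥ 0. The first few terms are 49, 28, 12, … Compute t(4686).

13

Listing terms: t(0) = 49, t(1) = 28, t(2) = 12, t(3) = 11, t(4) = 35, t(5) = 0, t(6) = 13, t(7) = 13, t(8) = 39, t(9) = 8, t(10) = 29, t(11) = 45, t(12) = 46, t(13) = 22, t(14) = 0, t(15) = 44, t(16) = 44, t(17) = 18, t(18) = 49, t(19) = 28.
Since (t(18), t(19)) = (t(0), t(1)) = (49, 28) (two consecutive terms determine the rest), the sequence is periodic with period 18.
(4686 - 0) mod 18 = 6, so t(4686) = t(6) = 13.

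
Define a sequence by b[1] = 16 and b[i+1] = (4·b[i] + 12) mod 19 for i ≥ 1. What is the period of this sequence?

Listing terms: b[1] = 16; b[2] = 0; b[3] = 12; b[4] = 3; b[5] = 5; b[6] = 13; b[7] = 7; b[8] = 2; b[9] = 1; b[10] = 16.
The sequence repeats with period 9.

9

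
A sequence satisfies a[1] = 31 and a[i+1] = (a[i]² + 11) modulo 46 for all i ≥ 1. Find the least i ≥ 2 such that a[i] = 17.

5

a[1] = 31, a[2] = 6, a[3] = 1, a[4] = 12, a[5] = 17, a[6] = 24, a[7] = 35, a[8] = 40, a[9] = 1.
Since a[9] = a[3] = 1, the sequence is eventually periodic: after a pre-period of length 2 it cycles with period 6.
The value 17 first appears (with i ≥ 2) at a[5].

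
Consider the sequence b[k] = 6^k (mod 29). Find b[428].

b[1] = 6; b[2] = 7; b[3] = 13; b[4] = 20; b[5] = 4; b[6] = 24; b[7] = 28; b[8] = 23; b[9] = 22; b[10] = 16; b[11] = 9; b[12] = 25; b[13] = 5; b[14] = 1; b[15] = 6.
The sequence repeats with period 14.
So b[428] = b[1 + ((428-1) mod 14)] = b[8] = 23.

23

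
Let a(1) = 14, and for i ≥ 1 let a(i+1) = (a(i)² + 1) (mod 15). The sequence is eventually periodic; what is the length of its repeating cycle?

Listing terms: a(1) = 14, a(2) = 2, a(3) = 5, a(4) = 11, a(5) = 2.
Since a(5) = a(2) = 2, the sequence is eventually periodic: after a pre-period of length 1 it cycles with period 3.

3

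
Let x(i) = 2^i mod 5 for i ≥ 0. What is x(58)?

Listing terms: x(0) = 1; x(1) = 2; x(2) = 4; x(3) = 3; x(4) = 1.
The sequence repeats with period 4.
(58 - 0) mod 4 = 2, so x(58) = x(2) = 4.

4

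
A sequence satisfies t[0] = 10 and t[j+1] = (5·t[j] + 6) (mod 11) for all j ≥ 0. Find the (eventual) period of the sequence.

5

We have t[0] = 10, t[1] = 1, t[2] = 0, t[3] = 6, t[4] = 3, t[5] = 10.
The sequence repeats with period 5.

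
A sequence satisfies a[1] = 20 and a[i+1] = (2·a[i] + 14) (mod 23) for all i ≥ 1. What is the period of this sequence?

11

Computing terms: a[1] = 20,  a[2] = 8,  a[3] = 7,  a[4] = 5,  a[5] = 1,  a[6] = 16,  a[7] = 0,  a[8] = 14,  a[9] = 19,  a[10] = 6,  a[11] = 3,  a[12] = 20.
The sequence repeats with period 11.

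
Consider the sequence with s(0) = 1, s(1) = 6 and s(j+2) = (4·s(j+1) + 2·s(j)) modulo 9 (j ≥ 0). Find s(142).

3

Listing terms: s(0) = 1; s(1) = 6; s(2) = 8; s(3) = 8; s(4) = 3; s(5) = 1; s(6) = 1; s(7) = 6.
Since (s(6), s(7)) = (s(0), s(1)) = (1, 6) (two consecutive terms determine the rest), the sequence is periodic with period 6.
So s(142) = s(0 + ((142-0) mod 6)) = s(4) = 3.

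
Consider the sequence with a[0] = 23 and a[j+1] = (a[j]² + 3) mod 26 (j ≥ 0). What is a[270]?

3

We have a[0] = 23; a[1] = 12; a[2] = 17; a[3] = 6; a[4] = 13; a[5] = 16; a[6] = 25; a[7] = 4; a[8] = 19; a[9] = 0; a[10] = 3; a[11] = 12.
Since a[11] = a[1] = 12, the sequence is eventually periodic: after a pre-period of length 1 it cycles with period 10.
For j ≥ 1, a[j] depends only on (j - 1) mod 10. (270 - 1) mod 10 = 9, so a[270] = a[10] = 3.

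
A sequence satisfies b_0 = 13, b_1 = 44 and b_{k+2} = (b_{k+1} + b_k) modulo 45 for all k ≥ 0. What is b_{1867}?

Listing terms: b_0 = 13; b_1 = 44; b_2 = 12; b_3 = 11; b_4 = 23; b_5 = 34; b_6 = 12; b_7 = 1; b_8 = 13; b_9 = 14; b_{10} = 27; b_{11} = 41; b_{12} = 23; b_{13} = 19; b_{14} = 42; b_{15} = 16; b_{16} = 13; b_{17} = 29; b_{18} = 42; b_{19} = 26; b_{20} = 23; b_{21} = 4; b_{22} = 27; b_{23} = 31; b_{24} = 13; b_{25} = 44.
The sequence repeats with period 24.
So b_{1867} = b_{0 + ((1867-0) mod 24)} = b_{19} = 26.

26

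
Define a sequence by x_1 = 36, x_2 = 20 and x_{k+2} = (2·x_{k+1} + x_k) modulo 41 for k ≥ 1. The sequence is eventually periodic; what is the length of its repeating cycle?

x_1 = 36; x_2 = 20; x_3 = 35; x_4 = 8; x_5 = 10; x_6 = 28; x_7 = 25; x_8 = 37; x_9 = 17; x_{10} = 30; x_{11} = 36; x_{12} = 20.
The sequence repeats with period 10.

10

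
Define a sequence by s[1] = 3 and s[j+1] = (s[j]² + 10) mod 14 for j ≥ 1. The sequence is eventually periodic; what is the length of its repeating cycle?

3

Computing terms: s[1] = 3, s[2] = 5, s[3] = 7, s[4] = 3.
Since s[4] = s[1] = 3, the sequence is periodic with period 3.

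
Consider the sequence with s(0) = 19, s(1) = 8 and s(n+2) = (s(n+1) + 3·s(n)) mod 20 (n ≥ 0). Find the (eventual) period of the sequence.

We have s(0) = 19,  s(1) = 8,  s(2) = 5,  s(3) = 9,  s(4) = 4,  s(5) = 11,  s(6) = 3,  s(7) = 16,  s(8) = 5,  s(9) = 13,  s(10) = 8,  s(11) = 7,  s(12) = 11,  s(13) = 12,  s(14) = 5,  s(15) = 1,  s(16) = 16,  s(17) = 19,  s(18) = 7,  s(19) = 4,  s(20) = 5,  s(21) = 17,  s(22) = 12,  s(23) = 3,  s(24) = 19,  s(25) = 8.
Since (s(24), s(25)) = (s(0), s(1)) = (19, 8) (two consecutive terms determine the rest), the sequence is periodic with period 24.

24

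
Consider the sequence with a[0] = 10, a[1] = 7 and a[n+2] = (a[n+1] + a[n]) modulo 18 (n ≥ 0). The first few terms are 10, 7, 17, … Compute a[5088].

10

a[0] = 10, a[1] = 7, a[2] = 17, a[3] = 6, a[4] = 5, a[5] = 11, a[6] = 16, a[7] = 9, a[8] = 7, a[9] = 16, a[10] = 5, a[11] = 3, a[12] = 8, a[13] = 11, a[14] = 1, a[15] = 12, a[16] = 13, a[17] = 7, a[18] = 2, a[19] = 9, a[20] = 11, a[21] = 2, a[22] = 13, a[23] = 15, a[24] = 10, a[25] = 7.
Since (a[24], a[25]) = (a[0], a[1]) = (10, 7) (two consecutive terms determine the rest), the sequence is periodic with period 24.
So a[5088] = a[0 + ((5088-0) mod 24)] = a[0] = 10.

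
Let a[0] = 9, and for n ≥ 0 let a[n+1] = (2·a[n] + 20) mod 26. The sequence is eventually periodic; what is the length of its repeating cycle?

12

Listing terms: a[0] = 9, a[1] = 12, a[2] = 18, a[3] = 4, a[4] = 2, a[5] = 24, a[6] = 16, a[7] = 0, a[8] = 20, a[9] = 8, a[10] = 10, a[11] = 14, a[12] = 22, a[13] = 12.
Since a[13] = a[1] = 12, the sequence is eventually periodic: after a pre-period of length 1 it cycles with period 12.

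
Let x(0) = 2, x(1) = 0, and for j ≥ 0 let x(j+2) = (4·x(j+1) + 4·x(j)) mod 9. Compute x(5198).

x(0) = 2; x(1) = 0; x(2) = 8; x(3) = 5; x(4) = 7; x(5) = 3; x(6) = 4; x(7) = 1; x(8) = 2; x(9) = 3; x(10) = 2; x(11) = 2; x(12) = 7; x(13) = 0; x(14) = 1; x(15) = 4; x(16) = 2; x(17) = 6; x(18) = 5; x(19) = 8; x(20) = 7; x(21) = 6; x(22) = 7; x(23) = 7; x(24) = 2; x(25) = 0.
Since (x(24), x(25)) = (x(0), x(1)) = (2, 0) (two consecutive terms determine the rest), the sequence is periodic with period 24.
So x(5198) = x(0 + ((5198-0) mod 24)) = x(14) = 1.

1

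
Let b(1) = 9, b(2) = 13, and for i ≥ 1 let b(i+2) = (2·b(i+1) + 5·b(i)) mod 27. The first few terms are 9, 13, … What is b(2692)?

b(1) = 9, b(2) = 13, b(3) = 17, b(4) = 18, b(5) = 13, b(6) = 8, b(7) = 0, b(8) = 13, b(9) = 26, b(10) = 9, b(11) = 13.
Since (b(10), b(11)) = (b(1), b(2)) = (9, 13) (two consecutive terms determine the rest), the sequence is periodic with period 9.
So b(2692) = b(1 + ((2692-1) mod 9)) = b(1) = 9.

9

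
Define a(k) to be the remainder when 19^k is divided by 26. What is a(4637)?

Listing terms: a(1) = 19; a(2) = 23; a(3) = 21; a(4) = 9; a(5) = 15; a(6) = 25; a(7) = 7; a(8) = 3; a(9) = 5; a(10) = 17; a(11) = 11; a(12) = 1; a(13) = 19.
Since a(13) = a(1) = 19, the sequence is periodic with period 12.
So a(4637) = a(1 + ((4637-1) mod 12)) = a(5) = 15.

15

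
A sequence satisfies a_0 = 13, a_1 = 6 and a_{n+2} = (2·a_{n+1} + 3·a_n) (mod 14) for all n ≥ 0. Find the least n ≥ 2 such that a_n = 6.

Listing terms: a_0 = 13; a_1 = 6; a_2 = 9; a_3 = 8; a_4 = 1; a_5 = 12; a_6 = 13; a_7 = 6.
Since (a_6, a_7) = (a_0, a_1) = (13, 6) (two consecutive terms determine the rest), the sequence is periodic with period 6.
The value 6 next appears (with n ≥ 2) at a_7.

7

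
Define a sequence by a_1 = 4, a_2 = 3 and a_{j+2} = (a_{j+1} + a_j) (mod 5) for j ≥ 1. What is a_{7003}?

Computing terms: a_1 = 4; a_2 = 3; a_3 = 2; a_4 = 0; a_5 = 2; a_6 = 2; a_7 = 4; a_8 = 1; a_9 = 0; a_{10} = 1; a_{11} = 1; a_{12} = 2; a_{13} = 3; a_{14} = 0; a_{15} = 3; a_{16} = 3; a_{17} = 1; a_{18} = 4; a_{19} = 0; a_{20} = 4; a_{21} = 4; a_{22} = 3.
The sequence repeats with period 20.
So a_{7003} = a_{1 + ((7003-1) mod 20)} = a_3 = 2.

2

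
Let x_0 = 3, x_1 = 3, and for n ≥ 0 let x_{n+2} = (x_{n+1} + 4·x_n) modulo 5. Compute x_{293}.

Listing terms: x_0 = 3, x_1 = 3, x_2 = 0, x_3 = 2, x_4 = 2, x_5 = 0, x_6 = 3, x_7 = 3.
The sequence repeats with period 6.
(293 - 0) mod 6 = 5, so x_{293} = x_5 = 0.

0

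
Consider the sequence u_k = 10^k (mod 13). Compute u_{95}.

Listing terms: u_1 = 10,  u_2 = 9,  u_3 = 12,  u_4 = 3,  u_5 = 4,  u_6 = 1,  u_7 = 10.
Since u_7 = u_1 = 10, the sequence is periodic with period 6.
So u_{95} = u_{1 + ((95-1) mod 6)} = u_5 = 4.

4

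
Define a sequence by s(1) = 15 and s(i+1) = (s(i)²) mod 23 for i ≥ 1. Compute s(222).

We have s(1) = 15,  s(2) = 18,  s(3) = 2,  s(4) = 4,  s(5) = 16,  s(6) = 3,  s(7) = 9,  s(8) = 12,  s(9) = 6,  s(10) = 13,  s(11) = 8,  s(12) = 18.
Since s(12) = s(2) = 18, the sequence is eventually periodic: after a pre-period of length 1 it cycles with period 10.
For i ≥ 2, s(i) depends only on (i - 2) mod 10. (222 - 2) mod 10 = 0, so s(222) = s(2) = 18.

18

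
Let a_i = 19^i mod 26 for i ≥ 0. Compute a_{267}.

Listing terms: a_0 = 1,  a_1 = 19,  a_2 = 23,  a_3 = 21,  a_4 = 9,  a_5 = 15,  a_6 = 25,  a_7 = 7,  a_8 = 3,  a_9 = 5,  a_{10} = 17,  a_{11} = 11,  a_{12} = 1.
The sequence repeats with period 12.
(267 - 0) mod 12 = 3, so a_{267} = a_3 = 21.

21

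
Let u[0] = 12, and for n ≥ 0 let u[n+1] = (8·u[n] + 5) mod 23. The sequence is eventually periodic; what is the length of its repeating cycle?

u[0] = 12, u[1] = 9, u[2] = 8, u[3] = 0, u[4] = 5, u[5] = 22, u[6] = 20, u[7] = 4, u[8] = 14, u[9] = 2, u[10] = 21, u[11] = 12.
Since u[11] = u[0] = 12, the sequence is periodic with period 11.

11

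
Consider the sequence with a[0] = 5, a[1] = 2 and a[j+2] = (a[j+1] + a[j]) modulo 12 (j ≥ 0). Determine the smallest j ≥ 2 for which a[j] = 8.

a[0] = 5; a[1] = 2; a[2] = 7; a[3] = 9; a[4] = 4; a[5] = 1; a[6] = 5; a[7] = 6; a[8] = 11; a[9] = 5; a[10] = 4; a[11] = 9; a[12] = 1; a[13] = 10; a[14] = 11; a[15] = 9; a[16] = 8; a[17] = 5; a[18] = 1; a[19] = 6; a[20] = 7; a[21] = 1; a[22] = 8; a[23] = 9; a[24] = 5; a[25] = 2.
The sequence repeats with period 24.
The value 8 first appears (with j ≥ 2) at a[16].

16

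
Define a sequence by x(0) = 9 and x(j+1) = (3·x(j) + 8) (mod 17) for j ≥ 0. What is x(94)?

5

Listing terms: x(0) = 9; x(1) = 1; x(2) = 11; x(3) = 7; x(4) = 12; x(5) = 10; x(6) = 4; x(7) = 3; x(8) = 0; x(9) = 8; x(10) = 15; x(11) = 2; x(12) = 14; x(13) = 16; x(14) = 5; x(15) = 6; x(16) = 9.
The sequence repeats with period 16.
(94 - 0) mod 16 = 14, so x(94) = x(14) = 5.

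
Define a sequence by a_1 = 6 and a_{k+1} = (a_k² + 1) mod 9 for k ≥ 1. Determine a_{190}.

5

a_1 = 6,  a_2 = 1,  a_3 = 2,  a_4 = 5,  a_5 = 8,  a_6 = 2.
Since a_6 = a_3 = 2, the sequence is eventually periodic: after a pre-period of length 2 it cycles with period 3.
For k ≥ 3, a_k depends only on (k - 3) mod 3. (190 - 3) mod 3 = 1, so a_{190} = a_4 = 5.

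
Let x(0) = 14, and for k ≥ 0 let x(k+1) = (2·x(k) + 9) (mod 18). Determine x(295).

x(0) = 14,  x(1) = 1,  x(2) = 11,  x(3) = 13,  x(4) = 17,  x(5) = 7,  x(6) = 5,  x(7) = 1.
Since x(7) = x(1) = 1, the sequence is eventually periodic: after a pre-period of length 1 it cycles with period 6.
For k ≥ 1, x(k) depends only on (k - 1) mod 6. (295 - 1) mod 6 = 0, so x(295) = x(1) = 1.

1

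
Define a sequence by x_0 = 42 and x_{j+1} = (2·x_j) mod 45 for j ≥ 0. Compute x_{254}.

33

x_0 = 42, x_1 = 39, x_2 = 33, x_3 = 21, x_4 = 42.
Since x_4 = x_0 = 42, the sequence is periodic with period 4.
(254 - 0) mod 4 = 2, so x_{254} = x_2 = 33.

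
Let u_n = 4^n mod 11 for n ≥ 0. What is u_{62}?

5

We have u_0 = 1; u_1 = 4; u_2 = 5; u_3 = 9; u_4 = 3; u_5 = 1.
The sequence repeats with period 5.
So u_{62} = u_{0 + ((62-0) mod 5)} = u_2 = 5.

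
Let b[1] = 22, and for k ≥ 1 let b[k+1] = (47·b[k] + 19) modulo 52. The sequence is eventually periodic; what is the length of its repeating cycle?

We have b[1] = 22; b[2] = 13; b[3] = 6; b[4] = 41; b[5] = 22.
The sequence repeats with period 4.

4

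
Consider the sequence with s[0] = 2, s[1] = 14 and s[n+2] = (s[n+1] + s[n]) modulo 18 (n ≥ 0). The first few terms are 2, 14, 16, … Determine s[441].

14

s[0] = 2; s[1] = 14; s[2] = 16; s[3] = 12; s[4] = 10; s[5] = 4; s[6] = 14; s[7] = 0; s[8] = 14; s[9] = 14; s[10] = 10; s[11] = 6; s[12] = 16; s[13] = 4; s[14] = 2; s[15] = 6; s[16] = 8; s[17] = 14; s[18] = 4; s[19] = 0; s[20] = 4; s[21] = 4; s[22] = 8; s[23] = 12; s[24] = 2; s[25] = 14.
Since (s[24], s[25]) = (s[0], s[1]) = (2, 14) (two consecutive terms determine the rest), the sequence is periodic with period 24.
So s[441] = s[0 + ((441-0) mod 24)] = s[9] = 14.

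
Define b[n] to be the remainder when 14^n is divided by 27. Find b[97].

23

We have b[1] = 14,  b[2] = 7,  b[3] = 17,  b[4] = 22,  b[5] = 11,  b[6] = 19,  b[7] = 23,  b[8] = 25,  b[9] = 26,  b[10] = 13,  b[11] = 20,  b[12] = 10,  b[13] = 5,  b[14] = 16,  b[15] = 8,  b[16] = 4,  b[17] = 2,  b[18] = 1,  b[19] = 14.
Since b[19] = b[1] = 14, the sequence is periodic with period 18.
(97 - 1) mod 18 = 6, so b[97] = b[7] = 23.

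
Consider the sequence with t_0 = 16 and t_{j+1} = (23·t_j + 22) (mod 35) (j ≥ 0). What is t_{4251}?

23

We have t_0 = 16; t_1 = 5; t_2 = 32; t_3 = 23; t_4 = 26; t_5 = 25; t_6 = 2; t_7 = 33; t_8 = 11; t_9 = 30; t_{10} = 12; t_{11} = 18; t_{12} = 16.
Since t_{12} = t_0 = 16, the sequence is periodic with period 12.
(4251 - 0) mod 12 = 3, so t_{4251} = t_3 = 23.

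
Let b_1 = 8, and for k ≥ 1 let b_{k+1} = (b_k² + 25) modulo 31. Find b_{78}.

Listing terms: b_1 = 8,  b_2 = 27,  b_3 = 10,  b_4 = 1,  b_5 = 26,  b_6 = 19,  b_7 = 14,  b_8 = 4,  b_9 = 10.
Since b_9 = b_3 = 10, the sequence is eventually periodic: after a pre-period of length 2 it cycles with period 6.
For k ≥ 3, b_k depends only on (k - 3) mod 6. (78 - 3) mod 6 = 3, so b_{78} = b_6 = 19.

19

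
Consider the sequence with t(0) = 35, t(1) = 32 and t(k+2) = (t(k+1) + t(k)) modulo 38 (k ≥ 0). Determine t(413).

t(0) = 35, t(1) = 32, t(2) = 29, t(3) = 23, t(4) = 14, t(5) = 37, t(6) = 13, t(7) = 12, t(8) = 25, t(9) = 37, t(10) = 24, t(11) = 23, t(12) = 9, t(13) = 32, t(14) = 3, t(15) = 35, t(16) = 0, t(17) = 35, t(18) = 35, t(19) = 32.
Since (t(18), t(19)) = (t(0), t(1)) = (35, 32) (two consecutive terms determine the rest), the sequence is periodic with period 18.
So t(413) = t(0 + ((413-0) mod 18)) = t(17) = 35.

35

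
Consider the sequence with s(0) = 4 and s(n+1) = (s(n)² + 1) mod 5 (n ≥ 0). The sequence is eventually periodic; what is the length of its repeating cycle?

3

Listing terms: s(0) = 4,  s(1) = 2,  s(2) = 0,  s(3) = 1,  s(4) = 2.
Since s(4) = s(1) = 2, the sequence is eventually periodic: after a pre-period of length 1 it cycles with period 3.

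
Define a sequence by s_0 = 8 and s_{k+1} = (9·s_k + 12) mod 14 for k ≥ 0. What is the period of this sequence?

Listing terms: s_0 = 8,  s_1 = 0,  s_2 = 12,  s_3 = 8.
The sequence repeats with period 3.

3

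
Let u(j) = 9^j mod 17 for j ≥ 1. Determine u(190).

4

We have u(1) = 9,  u(2) = 13,  u(3) = 15,  u(4) = 16,  u(5) = 8,  u(6) = 4,  u(7) = 2,  u(8) = 1,  u(9) = 9.
The sequence repeats with period 8.
(190 - 1) mod 8 = 5, so u(190) = u(6) = 4.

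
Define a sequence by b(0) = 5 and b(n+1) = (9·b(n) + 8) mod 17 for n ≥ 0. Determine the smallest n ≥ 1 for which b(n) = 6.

Computing terms: b(0) = 5; b(1) = 2; b(2) = 9; b(3) = 4; b(4) = 10; b(5) = 13; b(6) = 6; b(7) = 11; b(8) = 5.
The sequence repeats with period 8.
The value 6 first appears (with n ≥ 1) at b(6).

6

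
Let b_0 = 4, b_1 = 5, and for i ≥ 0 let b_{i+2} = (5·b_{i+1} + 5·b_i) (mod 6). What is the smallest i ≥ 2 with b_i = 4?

3

Listing terms: b_0 = 4; b_1 = 5; b_2 = 3; b_3 = 4; b_4 = 5.
Since (b_3, b_4) = (b_0, b_1) = (4, 5) (two consecutive terms determine the rest), the sequence is periodic with period 3.
The value 4 next appears (with i ≥ 2) at b_3.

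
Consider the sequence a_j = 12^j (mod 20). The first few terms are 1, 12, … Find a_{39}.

a_0 = 1,  a_1 = 12,  a_2 = 4,  a_3 = 8,  a_4 = 16,  a_5 = 12.
Since a_5 = a_1 = 12, the sequence is eventually periodic: after a pre-period of length 1 it cycles with period 4.
For j ≥ 1, a_j depends only on (j - 1) mod 4. (39 - 1) mod 4 = 2, so a_{39} = a_3 = 8.

8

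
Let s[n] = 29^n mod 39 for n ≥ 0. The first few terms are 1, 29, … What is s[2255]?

35

We have s[0] = 1; s[1] = 29; s[2] = 22; s[3] = 14; s[4] = 16; s[5] = 35; s[6] = 1.
Since s[6] = s[0] = 1, the sequence is periodic with period 6.
So s[2255] = s[0 + ((2255-0) mod 6)] = s[5] = 35.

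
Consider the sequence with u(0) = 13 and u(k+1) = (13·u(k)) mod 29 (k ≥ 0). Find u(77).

Computing terms: u(0) = 13,  u(1) = 24,  u(2) = 22,  u(3) = 25,  u(4) = 6,  u(5) = 20,  u(6) = 28,  u(7) = 16,  u(8) = 5,  u(9) = 7,  u(10) = 4,  u(11) = 23,  u(12) = 9,  u(13) = 1,  u(14) = 13.
The sequence repeats with period 14.
So u(77) = u(0 + ((77-0) mod 14)) = u(7) = 16.

16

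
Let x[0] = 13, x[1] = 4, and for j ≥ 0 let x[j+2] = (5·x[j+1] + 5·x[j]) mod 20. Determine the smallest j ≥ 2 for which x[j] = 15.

5

Computing terms: x[0] = 13,  x[1] = 4,  x[2] = 5,  x[3] = 5,  x[4] = 10,  x[5] = 15,  x[6] = 5,  x[7] = 0,  x[8] = 5,  x[9] = 5.
Since (x[8], x[9]) = (x[2], x[3]) = (5, 5) (two consecutive terms determine the rest), the sequence is eventually periodic: after a pre-period of length 2 it cycles with period 6.
The value 15 first appears (with j ≥ 2) at x[5].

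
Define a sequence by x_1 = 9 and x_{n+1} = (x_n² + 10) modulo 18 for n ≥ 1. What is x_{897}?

11

Listing terms: x_1 = 9,  x_2 = 1,  x_3 = 11,  x_4 = 5,  x_5 = 17,  x_6 = 11.
Since x_6 = x_3 = 11, the sequence is eventually periodic: after a pre-period of length 2 it cycles with period 3.
For n ≥ 3, x_n depends only on (n - 3) mod 3. (897 - 3) mod 3 = 0, so x_{897} = x_3 = 11.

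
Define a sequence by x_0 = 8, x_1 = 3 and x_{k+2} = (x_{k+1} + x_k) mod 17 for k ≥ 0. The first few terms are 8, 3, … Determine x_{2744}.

14

x_0 = 8; x_1 = 3; x_2 = 11; x_3 = 14; x_4 = 8; x_5 = 5; x_6 = 13; x_7 = 1; x_8 = 14; x_9 = 15; x_{10} = 12; x_{11} = 10; x_{12} = 5; x_{13} = 15; x_{14} = 3; x_{15} = 1; x_{16} = 4; x_{17} = 5; x_{18} = 9; x_{19} = 14; x_{20} = 6; x_{21} = 3; x_{22} = 9; x_{23} = 12; x_{24} = 4; x_{25} = 16; x_{26} = 3; x_{27} = 2; x_{28} = 5; x_{29} = 7; x_{30} = 12; x_{31} = 2; x_{32} = 14; x_{33} = 16; x_{34} = 13; x_{35} = 12; x_{36} = 8; x_{37} = 3.
The sequence repeats with period 36.
So x_{2744} = x_{0 + ((2744-0) mod 36)} = x_8 = 14.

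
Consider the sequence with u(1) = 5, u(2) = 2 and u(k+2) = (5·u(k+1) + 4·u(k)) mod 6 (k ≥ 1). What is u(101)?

4

u(1) = 5; u(2) = 2; u(3) = 0; u(4) = 2; u(5) = 4; u(6) = 4; u(7) = 0; u(8) = 4; u(9) = 2; u(10) = 2; u(11) = 0.
Since (u(10), u(11)) = (u(2), u(3)) = (2, 0) (two consecutive terms determine the rest), the sequence is eventually periodic: after a pre-period of length 1 it cycles with period 8.
For k ≥ 2, u(k) depends only on (k - 2) mod 8. (101 - 2) mod 8 = 3, so u(101) = u(5) = 4.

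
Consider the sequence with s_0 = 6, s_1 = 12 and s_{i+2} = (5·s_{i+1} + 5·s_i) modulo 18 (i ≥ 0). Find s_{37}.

12

Listing terms: s_0 = 6, s_1 = 12, s_2 = 0, s_3 = 6, s_4 = 12.
The sequence repeats with period 3.
So s_{37} = s_{0 + ((37-0) mod 3)} = s_1 = 12.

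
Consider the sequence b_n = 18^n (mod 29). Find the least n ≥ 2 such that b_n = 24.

Computing terms: b_1 = 18,  b_2 = 5,  b_3 = 3,  b_4 = 25,  b_5 = 15,  b_6 = 9,  b_7 = 17,  b_8 = 16,  b_9 = 27,  b_{10} = 22,  b_{11} = 19,  b_{12} = 23,  b_{13} = 8,  b_{14} = 28,  b_{15} = 11,  b_{16} = 24,  b_{17} = 26,  b_{18} = 4,  b_{19} = 14,  b_{20} = 20,  b_{21} = 12,  b_{22} = 13,  b_{23} = 2,  b_{24} = 7,  b_{25} = 10,  b_{26} = 6,  b_{27} = 21,  b_{28} = 1,  b_{29} = 18.
The sequence repeats with period 28.
The value 24 first appears (with n ≥ 2) at b_{16}.

16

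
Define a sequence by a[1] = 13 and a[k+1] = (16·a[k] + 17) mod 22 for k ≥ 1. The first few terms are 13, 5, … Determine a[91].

Computing terms: a[1] = 13, a[2] = 5, a[3] = 9, a[4] = 7, a[5] = 19, a[6] = 13.
Since a[6] = a[1] = 13, the sequence is periodic with period 5.
(91 - 1) mod 5 = 0, so a[91] = a[1] = 13.

13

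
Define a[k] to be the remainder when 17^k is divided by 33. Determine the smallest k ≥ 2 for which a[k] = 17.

a[1] = 17, a[2] = 25, a[3] = 29, a[4] = 31, a[5] = 32, a[6] = 16, a[7] = 8, a[8] = 4, a[9] = 2, a[10] = 1, a[11] = 17.
Since a[11] = a[1] = 17, the sequence is periodic with period 10.
The value 17 next appears (with k ≥ 2) at a[11].

11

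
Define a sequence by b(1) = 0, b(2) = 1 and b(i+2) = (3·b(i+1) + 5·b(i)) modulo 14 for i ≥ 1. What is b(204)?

Computing terms: b(1) = 0; b(2) = 1; b(3) = 3; b(4) = 0; b(5) = 1.
Since (b(4), b(5)) = (b(1), b(2)) = (0, 1) (two consecutive terms determine the rest), the sequence is periodic with period 3.
So b(204) = b(1 + ((204-1) mod 3)) = b(3) = 3.

3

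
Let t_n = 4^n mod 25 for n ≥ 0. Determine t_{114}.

We have t_0 = 1; t_1 = 4; t_2 = 16; t_3 = 14; t_4 = 6; t_5 = 24; t_6 = 21; t_7 = 9; t_8 = 11; t_9 = 19; t_{10} = 1.
Since t_{10} = t_0 = 1, the sequence is periodic with period 10.
(114 - 0) mod 10 = 4, so t_{114} = t_4 = 6.

6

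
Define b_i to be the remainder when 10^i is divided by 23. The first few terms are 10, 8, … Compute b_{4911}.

19

Listing terms: b_1 = 10; b_2 = 8; b_3 = 11; b_4 = 18; b_5 = 19; b_6 = 6; b_7 = 14; b_8 = 2; b_9 = 20; b_{10} = 16; b_{11} = 22; b_{12} = 13; b_{13} = 15; b_{14} = 12; b_{15} = 5; b_{16} = 4; b_{17} = 17; b_{18} = 9; b_{19} = 21; b_{20} = 3; b_{21} = 7; b_{22} = 1; b_{23} = 10.
Since b_{23} = b_1 = 10, the sequence is periodic with period 22.
So b_{4911} = b_{1 + ((4911-1) mod 22)} = b_5 = 19.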